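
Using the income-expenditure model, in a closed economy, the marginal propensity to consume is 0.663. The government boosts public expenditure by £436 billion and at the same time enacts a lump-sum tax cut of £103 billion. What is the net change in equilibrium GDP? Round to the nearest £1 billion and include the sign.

+£1,496 billion

Expenditure multiplier = 1/(1 − MPC) = 1/(1 − 0.663) = 1/0.337 ≈ 2.967.
ΔG contributes k·ΔG = (+£436 billion) / 0.337 ≈ +£1,293.8 billion.
ΔT of −£103 billion changes first-round spending by −c·ΔT = +£68.289 billion, contributing k·(−c·ΔT) = (+£68.289 billion) / 0.337 ≈ +£202.6 billion.
Net ΔY = k(ΔG − c·ΔT) = (+£504.289 billion) / 0.337 ≈ +£1,496 billion.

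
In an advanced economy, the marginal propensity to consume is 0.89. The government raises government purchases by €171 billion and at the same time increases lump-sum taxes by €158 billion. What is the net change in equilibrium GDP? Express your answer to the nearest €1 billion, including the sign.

Expenditure multiplier = 1/(1 − MPC) = 1/(1 − 0.89) = 1/0.11 ≈ 9.091.
ΔG contributes k·ΔG = (+€171 billion) / 0.11 ≈ +€1,554.5 billion.
ΔT of +€158 billion changes first-round spending by −c·ΔT = −€140.62 billion, contributing k·(−c·ΔT) = (−€140.62 billion) / 0.11 ≈ −€1,278.4 billion.
Net ΔY = k(ΔG − c·ΔT) = (+€30.38 billion) / 0.11 ≈ +€276 billion.

+€276 billion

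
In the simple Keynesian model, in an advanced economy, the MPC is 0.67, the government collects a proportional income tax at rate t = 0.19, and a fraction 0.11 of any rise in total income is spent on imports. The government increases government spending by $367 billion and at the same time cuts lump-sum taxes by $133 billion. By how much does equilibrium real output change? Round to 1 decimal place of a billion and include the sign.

Expenditure multiplier = 1/(1 − c(1−t) + m) = 1/(1 − 0.67×0.81 + 0.11) = 1/0.5673 ≈ 1.763.
ΔG contributes k·ΔG = (+$367 billion) / 0.5673 ≈ +$646.9 billion.
ΔT of −$133 billion changes first-round spending by −c·ΔT = +$89.11 billion, contributing k·(−c·ΔT) = (+$89.11 billion) / 0.5673 ≈ +$157.1 billion.
Net ΔY = k(ΔG − c·ΔT) = (+$456.11 billion) / 0.5673 ≈ +$804 billion.

+$804.0 billion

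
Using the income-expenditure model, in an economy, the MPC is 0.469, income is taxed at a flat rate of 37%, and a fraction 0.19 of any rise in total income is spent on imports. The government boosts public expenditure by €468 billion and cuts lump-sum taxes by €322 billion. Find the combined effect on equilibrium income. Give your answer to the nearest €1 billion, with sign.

+€692 billion

Expenditure multiplier = 1/(1 − c(1−t) + m) = 1/(1 − 0.469×0.63 + 0.19) = 1/0.89453 ≈ 1.118.
ΔG contributes k·ΔG = (+€468 billion) / 0.89453 ≈ +€523.2 billion.
ΔT of −€322 billion changes first-round spending by −c·ΔT = +€151.018 billion, contributing k·(−c·ΔT) = (+€151.018 billion) / 0.89453 ≈ +€168.8 billion.
Net ΔY = k(ΔG − c·ΔT) = (+€619.018 billion) / 0.89453 ≈ +€692 billion.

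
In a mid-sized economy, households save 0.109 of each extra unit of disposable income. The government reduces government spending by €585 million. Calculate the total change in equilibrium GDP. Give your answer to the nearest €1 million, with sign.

−€5,367 million

MPC = 1 − MPS = 1 − 0.109 = 0.891.
Spending multiplier = 1/(1 − MPC) = 1/(1 − 0.891) = 1/0.109 ≈ 9.174.
ΔY = k × ΔG = (−€585 million) / 0.109 ≈ −€5,367 million.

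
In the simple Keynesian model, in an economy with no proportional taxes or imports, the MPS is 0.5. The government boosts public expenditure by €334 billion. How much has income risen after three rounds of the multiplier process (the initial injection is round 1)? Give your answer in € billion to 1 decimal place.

MPC = 1 − MPS = 1 − 0.5 = 0.5.
Round 1 adds ΔG = €334 billion; each later round is MPC = 0.5 times the previous.
After 3 rounds: 334 + 167 + 83.5 = ΔG·(1 − c^3)/(1 − c) = 334 × (1 − 0.125)/0.5 = €584.5 billion.

€584.5 billion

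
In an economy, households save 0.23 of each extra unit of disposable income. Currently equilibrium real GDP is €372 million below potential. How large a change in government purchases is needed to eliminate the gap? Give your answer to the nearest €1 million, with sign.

+€86 million

MPC = 1 − MPS = 1 − 0.23 = 0.77.
Spending multiplier = 1/(1 − MPC) = 1/(1 − 0.77) = 1/0.23 ≈ 4.348.
Need ΔY = +€372 million, so ΔG = ΔY/k = (+€372 million) × 0.23 ≈ +€86 million.
The government should increase government purchases by €86 million.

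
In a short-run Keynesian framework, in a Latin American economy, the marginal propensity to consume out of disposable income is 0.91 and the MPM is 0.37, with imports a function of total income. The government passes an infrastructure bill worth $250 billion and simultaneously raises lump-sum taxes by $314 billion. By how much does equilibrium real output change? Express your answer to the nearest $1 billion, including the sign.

−$78 billion

Expenditure multiplier = 1/(1 − c + m) = 1/(1 − 0.91 + 0.37) = 1/0.46 ≈ 2.174.
ΔG contributes k·ΔG = (+$250 billion) / 0.46 ≈ +$543.5 billion.
ΔT of +$314 billion changes first-round spending by −c·ΔT = −$285.74 billion, contributing k·(−c·ΔT) = (−$285.74 billion) / 0.46 ≈ −$621.2 billion.
Net ΔY = k(ΔG − c·ΔT) = (−$35.74 billion) / 0.46 ≈ −$78 billion.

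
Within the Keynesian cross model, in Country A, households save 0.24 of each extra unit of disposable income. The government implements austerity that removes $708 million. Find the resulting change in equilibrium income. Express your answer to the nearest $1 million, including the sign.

−$2,950 million

MPC = 1 − MPS = 1 − 0.24 = 0.76.
Spending multiplier = 1/(1 − MPC) = 1/(1 − 0.76) = 1/0.24 ≈ 4.167.
ΔY = k × ΔG = (−$708 million) / 0.24 = −$2,950 million.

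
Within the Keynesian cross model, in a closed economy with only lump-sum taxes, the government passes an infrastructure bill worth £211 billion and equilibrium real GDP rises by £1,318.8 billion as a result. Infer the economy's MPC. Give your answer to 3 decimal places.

0.840

Implied spending multiplier k = ΔY/ΔG = 1,318.8/211 ≈ 6.2502.
Since k = 1/(1 − MPC), MPC = 1 − 1/k = 1 − ΔG/ΔY = 1 − 211/1,318.8 ≈ 0.840.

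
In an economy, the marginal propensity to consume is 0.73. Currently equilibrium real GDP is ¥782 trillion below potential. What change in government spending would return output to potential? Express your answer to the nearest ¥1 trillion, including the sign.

Spending multiplier = 1/(1 − MPC) = 1/(1 − 0.73) = 1/0.27 ≈ 3.704.
Need ΔY = +¥782 trillion, so ΔG = ΔY/k = (+¥782 trillion) × 0.27 ≈ +¥211 trillion.
The government should increase government spending by ¥211 trillion.

+¥211 trillion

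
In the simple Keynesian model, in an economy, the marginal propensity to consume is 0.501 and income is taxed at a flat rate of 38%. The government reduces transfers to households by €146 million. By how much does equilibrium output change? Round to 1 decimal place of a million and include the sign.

−€106.1 million

The transfer change shifts disposable income by −€146 million, so first-round consumption changes by c·ΔTR = 0.501 × (−€146 million) = −€73.146 million.
Expenditure multiplier = 1/(1 − c(1−t)) = 1/(1 − 0.501×0.62) = 1/0.68938 ≈ 1.451.
The transfer multiplier is c × k ≈ 0.727, so ΔY = k × (c·ΔTR) = (−€73.146 million) / 0.68938 ≈ −€106.1 million.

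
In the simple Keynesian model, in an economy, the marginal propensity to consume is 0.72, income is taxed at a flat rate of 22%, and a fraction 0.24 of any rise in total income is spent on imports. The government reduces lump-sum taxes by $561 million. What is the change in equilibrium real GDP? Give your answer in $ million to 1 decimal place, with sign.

A lump-sum tax change of −$561 million shifts disposable income by +$561 million; first-round consumption changes by −c × ΔT = −0.72 × (−$561 million) = +$403.92 million.
Expenditure multiplier = 1/(1 − c(1−t) + m) = 1/(1 − 0.72×0.78 + 0.24) = 1/0.6784 ≈ 1.474.
The tax multiplier is −c × k ≈ −1.061, so ΔY = k × (−c·ΔT) = (+$403.92 million) / 0.6784 ≈ +$595.4 million.

+$595.4 million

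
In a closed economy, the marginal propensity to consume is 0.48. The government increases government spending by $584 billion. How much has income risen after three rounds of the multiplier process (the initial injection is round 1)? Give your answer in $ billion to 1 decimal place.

$998.9 billion

Round 1 adds ΔG = $584 billion; each later round is MPC = 0.48 times the previous.
After 3 rounds: 584 + 280.32 + 134.5536 = ΔG·(1 − c^3)/(1 − c) = 584 × (1 − 0.110592)/0.52 ≈ $998.9 billion.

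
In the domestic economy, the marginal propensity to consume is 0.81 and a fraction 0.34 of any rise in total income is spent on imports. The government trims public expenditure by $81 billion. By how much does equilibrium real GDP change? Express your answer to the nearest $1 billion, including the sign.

Spending multiplier = 1/(1 − c + m) = 1/(1 − 0.81 + 0.34) = 1/0.53 ≈ 1.887.
ΔY = k × ΔG = (−$81 billion) / 0.53 ≈ −$153 billion.

−$153 billion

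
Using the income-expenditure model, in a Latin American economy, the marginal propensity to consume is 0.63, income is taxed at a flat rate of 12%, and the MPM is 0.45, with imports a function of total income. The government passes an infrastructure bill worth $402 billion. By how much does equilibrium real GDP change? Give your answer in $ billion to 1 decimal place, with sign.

Spending multiplier = 1/(1 − c(1−t) + m) = 1/(1 − 0.63×0.88 + 0.45) = 1/0.8956 ≈ 1.117.
ΔY = k × ΔG = (+$402 billion) / 0.8956 ≈ +$448.9 billion.

+$448.9 billion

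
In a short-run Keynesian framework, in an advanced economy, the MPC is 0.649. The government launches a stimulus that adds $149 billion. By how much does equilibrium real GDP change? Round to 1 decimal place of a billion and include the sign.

+$424.5 billion

Expenditure multiplier = 1/(1 − MPC) = 1/(1 − 0.649) = 1/0.351 ≈ 2.849.
ΔY = k × ΔG = (+$149 billion) / 0.351 ≈ +$424.5 billion.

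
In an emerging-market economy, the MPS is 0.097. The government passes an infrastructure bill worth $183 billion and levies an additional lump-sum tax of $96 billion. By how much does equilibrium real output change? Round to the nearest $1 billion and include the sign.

+$993 billion

MPC = 1 − MPS = 1 − 0.097 = 0.903.
Expenditure multiplier = 1/(1 − MPC) = 1/(1 − 0.903) = 1/0.097 ≈ 10.309.
ΔG contributes k·ΔG = (+$183 billion) / 0.097 ≈ +$1,886.6 billion.
ΔT of +$96 billion changes first-round spending by −c·ΔT = −$86.688 billion, contributing k·(−c·ΔT) = (−$86.688 billion) / 0.097 ≈ −$893.7 billion.
Net ΔY = k(ΔG − c·ΔT) = (+$96.312 billion) / 0.097 ≈ +$993 billion.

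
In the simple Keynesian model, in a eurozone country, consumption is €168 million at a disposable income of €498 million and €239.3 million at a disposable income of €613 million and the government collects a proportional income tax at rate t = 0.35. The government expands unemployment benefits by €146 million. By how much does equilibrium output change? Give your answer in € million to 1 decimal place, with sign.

MPC = ΔC/ΔYd = (239.3 − 168)/(613 − 498) = 71.3/115 = 0.62.
The transfer change shifts disposable income by +€146 million, so first-round consumption changes by c·ΔTR = 0.62 × (+€146 million) = +€90.52 million.
Expenditure multiplier = 1/(1 − c(1−t)) = 1/(1 − 0.62×0.65) = 1/0.597 ≈ 1.675.
The transfer multiplier is c × k ≈ 1.039, so ΔY = k × (c·ΔTR) = (+€90.52 million) / 0.597 ≈ +€151.6 million.

+€151.6 million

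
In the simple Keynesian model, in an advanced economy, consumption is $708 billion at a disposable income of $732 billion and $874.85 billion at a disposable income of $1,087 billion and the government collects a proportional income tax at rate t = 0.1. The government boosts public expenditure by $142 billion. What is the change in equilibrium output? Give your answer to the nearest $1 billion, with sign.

MPC = ΔC/ΔYd = (874.85 − 708)/(1,087 − 732) = 166.85/355 = 0.47.
Government-spending multiplier = 1/(1 − c(1−t)) = 1/(1 − 0.47×0.9) = 1/0.577 ≈ 1.733.
ΔY = k × ΔG = (+$142 billion) / 0.577 ≈ +$246 billion.

+$246 billion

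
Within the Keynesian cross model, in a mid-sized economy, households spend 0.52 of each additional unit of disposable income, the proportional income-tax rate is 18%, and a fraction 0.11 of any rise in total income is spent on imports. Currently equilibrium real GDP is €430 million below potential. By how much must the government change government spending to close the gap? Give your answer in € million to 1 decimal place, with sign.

Spending multiplier = 1/(1 − c(1−t) + m) = 1/(1 − 0.52×0.82 + 0.11) = 1/0.6836 ≈ 1.463.
Need ΔY = +€430 million, so ΔG = ΔY/k = (+€430 million) × 0.6836 ≈ +€293.9 million.
The government should increase government spending by €293.9 million.

+€293.9 million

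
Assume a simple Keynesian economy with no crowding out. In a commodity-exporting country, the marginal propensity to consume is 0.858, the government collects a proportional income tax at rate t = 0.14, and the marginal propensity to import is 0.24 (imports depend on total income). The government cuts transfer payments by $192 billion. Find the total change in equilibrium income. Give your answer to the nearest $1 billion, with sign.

−$328 billion

The transfer change shifts disposable income by −$192 billion, so first-round consumption changes by c·ΔTR = 0.858 × (−$192 billion) = −$164.736 billion.
Expenditure multiplier = 1/(1 − c(1−t) + m) = 1/(1 − 0.858×0.86 + 0.24) = 1/0.50212 ≈ 1.992.
The transfer multiplier is c × k ≈ 1.709, so ΔY = k × (c·ΔTR) = (−$164.736 billion) / 0.50212 ≈ −$328 billion.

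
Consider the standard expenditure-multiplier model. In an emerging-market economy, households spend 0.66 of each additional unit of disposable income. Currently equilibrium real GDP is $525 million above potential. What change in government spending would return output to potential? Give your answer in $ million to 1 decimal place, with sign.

−$178.5 million

Spending multiplier = 1/(1 − MPC) = 1/(1 − 0.66) = 1/0.34 ≈ 2.941.
Need ΔY = −$525 million, so ΔG = ΔY/k = (−$525 million) × 0.34 = −$178.5 million.
The government should cut government spending by $178.5 million.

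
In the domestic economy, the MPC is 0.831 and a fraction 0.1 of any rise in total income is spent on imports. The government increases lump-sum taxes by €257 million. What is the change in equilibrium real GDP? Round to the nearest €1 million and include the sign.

A lump-sum tax change of +€257 million shifts disposable income by −€257 million; first-round consumption changes by −c × ΔT = −0.831 × (+€257 million) = −€213.567 million.
Expenditure multiplier = 1/(1 − c + m) = 1/(1 − 0.831 + 0.1) = 1/0.269 ≈ 3.717.
The tax multiplier is −c × k ≈ −3.089, so ΔY = k × (−c·ΔT) = (−€213.567 million) / 0.269 ≈ −€794 million.

−€794 million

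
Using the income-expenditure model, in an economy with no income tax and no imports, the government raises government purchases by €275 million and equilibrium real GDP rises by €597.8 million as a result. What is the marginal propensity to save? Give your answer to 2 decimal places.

0.46

Implied spending multiplier k = ΔY/ΔG = 597.8/275 ≈ 2.1738.
Since k = 1/(1 − MPC), MPC = 1 − 1/k = 1 − ΔG/ΔY = 1 − 275/597.8 ≈ 0.54.
MPS = 1 − MPC = 0.46.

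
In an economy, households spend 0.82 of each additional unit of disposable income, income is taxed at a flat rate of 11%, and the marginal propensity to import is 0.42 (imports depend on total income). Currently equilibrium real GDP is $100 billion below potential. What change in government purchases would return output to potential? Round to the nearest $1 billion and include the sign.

Spending multiplier = 1/(1 − c(1−t) + m) = 1/(1 − 0.82×0.89 + 0.42) = 1/0.6902 ≈ 1.449.
Need ΔY = +$100 billion, so ΔG = ΔY/k = (+$100 billion) × 0.6902 ≈ +$69 billion.
The government should increase government purchases by $69 billion.

+$69 billion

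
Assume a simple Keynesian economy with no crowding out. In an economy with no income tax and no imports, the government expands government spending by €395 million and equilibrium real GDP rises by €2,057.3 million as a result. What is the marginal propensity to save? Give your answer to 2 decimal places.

0.19

Implied spending multiplier k = ΔY/ΔG = 2,057.3/395 ≈ 5.2084.
Since k = 1/(1 − MPC), MPC = 1 − 1/k = 1 − ΔG/ΔY = 1 − 395/2,057.3 ≈ 0.81.
MPS = 1 − MPC = 0.19.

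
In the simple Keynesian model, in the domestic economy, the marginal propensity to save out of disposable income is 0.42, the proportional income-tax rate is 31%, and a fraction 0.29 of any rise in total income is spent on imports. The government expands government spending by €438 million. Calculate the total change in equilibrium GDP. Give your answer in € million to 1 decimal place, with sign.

+€492.2 million

MPC = 1 − MPS = 1 − 0.42 = 0.58.
Government-spending multiplier = 1/(1 − c(1−t) + m) = 1/(1 − 0.58×0.69 + 0.29) = 1/0.8898 ≈ 1.124.
ΔY = k × ΔG = (+€438 million) / 0.8898 ≈ +€492.2 million.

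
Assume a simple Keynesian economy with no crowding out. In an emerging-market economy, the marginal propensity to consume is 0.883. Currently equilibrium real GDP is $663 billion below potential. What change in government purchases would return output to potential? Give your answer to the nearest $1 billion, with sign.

+$78 billion

Spending multiplier = 1/(1 − MPC) = 1/(1 − 0.883) = 1/0.117 ≈ 8.547.
Need ΔY = +$663 billion, so ΔG = ΔY/k = (+$663 billion) × 0.117 ≈ +$78 billion.
The government should increase government purchases by $78 billion.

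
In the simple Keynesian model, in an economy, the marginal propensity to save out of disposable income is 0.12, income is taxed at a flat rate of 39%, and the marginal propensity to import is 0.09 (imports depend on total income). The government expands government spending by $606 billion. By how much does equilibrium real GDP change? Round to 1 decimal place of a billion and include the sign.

+$1,095.4 billion

MPC = 1 − MPS = 1 − 0.12 = 0.88.
Government-spending multiplier = 1/(1 − c(1−t) + m) = 1/(1 − 0.88×0.61 + 0.09) = 1/0.5532 ≈ 1.808.
ΔY = k × ΔG = (+$606 billion) / 0.5532 ≈ +$1,095.4 billion.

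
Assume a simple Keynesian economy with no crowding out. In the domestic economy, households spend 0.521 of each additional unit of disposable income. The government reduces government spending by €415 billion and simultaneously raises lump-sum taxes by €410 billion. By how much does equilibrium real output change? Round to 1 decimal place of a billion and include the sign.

−€1,312.3 billion

Expenditure multiplier = 1/(1 − MPC) = 1/(1 − 0.521) = 1/0.479 ≈ 2.088.
ΔG contributes k·ΔG = (−€415 billion) / 0.479 ≈ −€866.4 billion.
ΔT of +€410 billion changes first-round spending by −c·ΔT = −€213.61 billion, contributing k·(−c·ΔT) = (−€213.61 billion) / 0.479 ≈ −€445.9 billion.
Net ΔY = k(ΔG − c·ΔT) = (−€628.61 billion) / 0.479 ≈ −€1,312.3 billion.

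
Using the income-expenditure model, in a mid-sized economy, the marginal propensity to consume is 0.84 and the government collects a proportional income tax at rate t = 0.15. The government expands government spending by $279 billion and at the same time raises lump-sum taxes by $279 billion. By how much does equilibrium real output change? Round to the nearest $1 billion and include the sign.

+$156 billion

Expenditure multiplier = 1/(1 − c(1−t)) = 1/(1 − 0.84×0.85) = 1/0.286 ≈ 3.497.
ΔG contributes k·ΔG = (+$279 billion) / 0.286 ≈ +$975.5 billion.
ΔT of +$279 billion changes first-round spending by −c·ΔT = −$234.36 billion, contributing k·(−c·ΔT) = (−$234.36 billion) / 0.286 ≈ −$819.4 billion.
Net ΔY = k(ΔG − c·ΔT) = (+$44.64 billion) / 0.286 ≈ +$156 billion.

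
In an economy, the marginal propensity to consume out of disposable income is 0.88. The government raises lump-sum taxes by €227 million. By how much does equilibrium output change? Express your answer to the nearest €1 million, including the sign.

A lump-sum tax change of +€227 million shifts disposable income by −€227 million; first-round consumption changes by −c × ΔT = −0.88 × (+€227 million) = −€199.76 million.
Expenditure multiplier = 1/(1 − MPC) = 1/(1 − 0.88) = 1/0.12 ≈ 8.333.
The tax multiplier is −c × k ≈ −7.333, so ΔY = k × (−c·ΔT) = (−€199.76 million) / 0.12 ≈ −€1,665 million.

−€1,665 million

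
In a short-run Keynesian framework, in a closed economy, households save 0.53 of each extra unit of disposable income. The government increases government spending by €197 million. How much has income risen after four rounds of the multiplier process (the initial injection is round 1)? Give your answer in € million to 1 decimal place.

MPC = 1 − MPS = 1 − 0.53 = 0.47.
Round 1 adds ΔG = €197 million; each later round is MPC = 0.47 times the previous.
After 4 rounds: 197 + 92.59 + 43.5173 + 20.453131 = ΔG·(1 − c^4)/(1 − c) = 197 × (1 − 0.04879681)/0.53 ≈ €353.6 million.

€353.6 million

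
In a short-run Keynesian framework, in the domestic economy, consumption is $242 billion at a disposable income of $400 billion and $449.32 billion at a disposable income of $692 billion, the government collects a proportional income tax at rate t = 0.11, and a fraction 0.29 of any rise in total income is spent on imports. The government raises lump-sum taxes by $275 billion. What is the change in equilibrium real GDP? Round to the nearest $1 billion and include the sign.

−$297 billion

MPC = ΔC/ΔYd = (449.32 − 242)/(692 − 400) = 207.32/292 = 0.71.
A lump-sum tax change of +$275 billion shifts disposable income by −$275 billion; first-round consumption changes by −c × ΔT = −0.71 × (+$275 billion) = −$195.25 billion.
Expenditure multiplier = 1/(1 − c(1−t) + m) = 1/(1 − 0.71×0.89 + 0.29) = 1/0.6581 ≈ 1.52.
The tax multiplier is −c × k ≈ −1.079, so ΔY = k × (−c·ΔT) = (−$195.25 billion) / 0.6581 ≈ −$297 billion.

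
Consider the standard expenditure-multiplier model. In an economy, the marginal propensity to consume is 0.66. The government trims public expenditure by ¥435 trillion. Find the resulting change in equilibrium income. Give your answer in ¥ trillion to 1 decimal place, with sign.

−¥1,279.4 trillion

Expenditure multiplier = 1/(1 − MPC) = 1/(1 − 0.66) = 1/0.34 ≈ 2.941.
ΔY = k × ΔG = (−¥435 trillion) / 0.34 ≈ −¥1,279.4 trillion.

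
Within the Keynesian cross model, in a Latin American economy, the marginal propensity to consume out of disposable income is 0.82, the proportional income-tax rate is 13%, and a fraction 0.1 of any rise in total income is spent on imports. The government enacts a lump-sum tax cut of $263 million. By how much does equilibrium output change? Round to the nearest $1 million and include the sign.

A lump-sum tax change of −$263 million shifts disposable income by +$263 million; first-round consumption changes by −c × ΔT = −0.82 × (−$263 million) = +$215.66 million.
Expenditure multiplier = 1/(1 − c(1−t) + m) = 1/(1 − 0.82×0.87 + 0.1) = 1/0.3866 ≈ 2.587.
The tax multiplier is −c × k ≈ −2.121, so ΔY = k × (−c·ΔT) = (+$215.66 million) / 0.3866 ≈ +$558 million.

+$558 million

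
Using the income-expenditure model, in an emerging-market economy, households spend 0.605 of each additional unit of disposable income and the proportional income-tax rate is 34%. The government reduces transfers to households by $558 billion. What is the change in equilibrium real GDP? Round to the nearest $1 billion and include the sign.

The transfer change shifts disposable income by −$558 billion, so first-round consumption changes by c·ΔTR = 0.605 × (−$558 billion) = −$337.59 billion.
Expenditure multiplier = 1/(1 − c(1−t)) = 1/(1 − 0.605×0.66) = 1/0.6007 ≈ 1.665.
The transfer multiplier is c × k ≈ 1.007, so ΔY = k × (c·ΔTR) = (−$337.59 billion) / 0.6007 ≈ −$562 billion.

−$562 billion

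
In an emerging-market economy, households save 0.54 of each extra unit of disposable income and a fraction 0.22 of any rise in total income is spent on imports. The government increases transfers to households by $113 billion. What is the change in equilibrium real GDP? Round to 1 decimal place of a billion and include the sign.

+$68.4 billion

MPC = 1 − MPS = 1 − 0.54 = 0.46.
The transfer change shifts disposable income by +$113 billion, so first-round consumption changes by c·ΔTR = 0.46 × (+$113 billion) = +$51.98 billion.
Expenditure multiplier = 1/(1 − c + m) = 1/(1 − 0.46 + 0.22) = 1/0.76 ≈ 1.316.
The transfer multiplier is c × k ≈ 0.605, so ΔY = k × (c·ΔTR) = (+$51.98 billion) / 0.76 ≈ +$68.4 billion.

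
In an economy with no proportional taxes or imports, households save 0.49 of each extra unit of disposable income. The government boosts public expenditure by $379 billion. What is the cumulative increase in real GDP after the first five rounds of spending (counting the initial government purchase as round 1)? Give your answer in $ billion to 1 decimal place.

MPC = 1 − MPS = 1 − 0.49 = 0.51.
Round 1 adds ΔG = $379 billion; each later round is MPC = 0.51 times the previous.
After 5 rounds: 379 + 193.29 + 98.5779 + 50.274729 + 25.64011179 = ΔG·(1 − c^5)/(1 − c) = 379 × (1 − 0.0345025251)/0.49 ≈ $746.8 billion.

$746.8 billion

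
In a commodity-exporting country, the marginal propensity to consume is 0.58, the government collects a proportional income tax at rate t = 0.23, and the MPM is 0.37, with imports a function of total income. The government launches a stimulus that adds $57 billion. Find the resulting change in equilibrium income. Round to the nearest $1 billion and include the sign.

Government-spending multiplier = 1/(1 − c(1−t) + m) = 1/(1 − 0.58×0.77 + 0.37) = 1/0.9234 ≈ 1.083.
ΔY = k × ΔG = (+$57 billion) / 0.9234 ≈ +$62 billion.

+$62 billion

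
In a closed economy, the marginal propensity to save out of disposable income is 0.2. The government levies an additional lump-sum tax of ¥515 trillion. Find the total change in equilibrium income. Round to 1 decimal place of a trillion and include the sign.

MPC = 1 − MPS = 1 − 0.2 = 0.8.
A lump-sum tax change of +¥515 trillion shifts disposable income by −¥515 trillion; first-round consumption changes by −c × ΔT = −0.8 × (+¥515 trillion) = −¥412 trillion.
Expenditure multiplier = 1/(1 − MPC) = 1/(1 − 0.8) = 1/0.2 = 5.
The tax multiplier is −c × k = −4, so ΔY = k × (−c·ΔT) = (−¥412 trillion) / 0.2 = −¥2,060 trillion.

−¥2,060.0 trillion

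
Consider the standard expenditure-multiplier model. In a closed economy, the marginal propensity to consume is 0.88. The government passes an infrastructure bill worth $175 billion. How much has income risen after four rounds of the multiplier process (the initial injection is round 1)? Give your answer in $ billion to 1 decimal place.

Round 1 adds ΔG = $175 billion; each later round is MPC = 0.88 times the previous.
After 4 rounds: 175 + 154 + 135.52 + 119.2576 = ΔG·(1 − c^4)/(1 − c) = 175 × (1 − 0.59969536)/0.12 ≈ $583.8 billion.

$583.8 billion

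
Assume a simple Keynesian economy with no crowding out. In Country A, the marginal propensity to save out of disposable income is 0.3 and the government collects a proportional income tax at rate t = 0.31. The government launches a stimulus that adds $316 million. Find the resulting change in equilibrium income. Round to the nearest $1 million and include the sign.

+$611 million

MPC = 1 − MPS = 1 − 0.3 = 0.7.
Spending multiplier = 1/(1 − c(1−t)) = 1/(1 − 0.7×0.69) = 1/0.517 ≈ 1.934.
ΔY = k × ΔG = (+$316 million) / 0.517 ≈ +$611 million.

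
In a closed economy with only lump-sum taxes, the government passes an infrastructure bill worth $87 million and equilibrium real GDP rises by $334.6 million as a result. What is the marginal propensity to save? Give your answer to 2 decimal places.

Implied spending multiplier k = ΔY/ΔG = 334.6/87 ≈ 3.846.
Since k = 1/(1 − MPC), MPC = 1 − 1/k = 1 − ΔG/ΔY = 1 − 87/334.6 ≈ 0.74.
MPS = 1 − MPC = 0.26.

0.26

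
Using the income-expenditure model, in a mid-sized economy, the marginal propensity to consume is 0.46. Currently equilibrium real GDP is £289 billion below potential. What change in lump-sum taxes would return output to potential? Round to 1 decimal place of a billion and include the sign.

Spending multiplier = 1/(1 − MPC) = 1/(1 − 0.46) = 1/0.54 ≈ 1.852.
Tax multiplier = −c·k = −0.46/0.54 ≈ −0.852. Need ΔY = +£289 billion, so ΔT = ΔY/(−c·k) = −(+£289 billion) × 0.54 / 0.46 ≈ −£339.3 billion.
The government should cut lump-sum taxes by £339.3 billion.

−£339.3 billion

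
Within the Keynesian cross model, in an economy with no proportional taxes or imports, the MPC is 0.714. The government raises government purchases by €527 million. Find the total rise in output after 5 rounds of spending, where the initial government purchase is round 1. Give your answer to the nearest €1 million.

Round 1 adds ΔG = €527 million; each later round is MPC = 0.714 times the previous.
After 5 rounds: 527 + 376.278 + 268.662492 + 191.825019288 + 136.963063771632 = ΔG·(1 − c^5)/(1 − c) = 527 × (1 − 0.185562860593824)/0.286 ≈ €1,501 million.

€1,501 million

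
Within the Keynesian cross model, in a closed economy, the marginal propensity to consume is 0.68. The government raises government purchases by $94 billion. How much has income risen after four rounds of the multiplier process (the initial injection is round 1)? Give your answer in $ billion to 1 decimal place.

$230.9 billion

Round 1 adds ΔG = $94 billion; each later round is MPC = 0.68 times the previous.
After 4 rounds: 94 + 63.92 + 43.4656 + 29.556608 = ΔG·(1 − c^4)/(1 − c) = 94 × (1 − 0.21381376)/0.32 ≈ $230.9 billion.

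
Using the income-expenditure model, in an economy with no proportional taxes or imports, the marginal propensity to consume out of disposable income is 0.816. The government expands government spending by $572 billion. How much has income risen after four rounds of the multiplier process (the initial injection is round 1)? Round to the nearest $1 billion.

$1,730 billion

Round 1 adds ΔG = $572 billion; each later round is MPC = 0.816 times the previous.
After 4 rounds: 572 + 466.752 + 380.869632 + 310.789619712 = ΔG·(1 − c^4)/(1 − c) = 572 × (1 − 0.443364212736)/0.184 ≈ $1,730 billion.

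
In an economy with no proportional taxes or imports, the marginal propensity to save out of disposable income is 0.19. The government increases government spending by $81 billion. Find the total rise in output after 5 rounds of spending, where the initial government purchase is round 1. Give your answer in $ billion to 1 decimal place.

$277.7 billion

MPC = 1 − MPS = 1 − 0.19 = 0.81.
Round 1 adds ΔG = $81 billion; each later round is MPC = 0.81 times the previous.
After 5 rounds: 81 + 65.61 + 53.1441 + 43.046721 + 34.86784401 = ΔG·(1 − c^5)/(1 − c) = 81 × (1 − 0.3486784401)/0.19 ≈ $277.7 billion.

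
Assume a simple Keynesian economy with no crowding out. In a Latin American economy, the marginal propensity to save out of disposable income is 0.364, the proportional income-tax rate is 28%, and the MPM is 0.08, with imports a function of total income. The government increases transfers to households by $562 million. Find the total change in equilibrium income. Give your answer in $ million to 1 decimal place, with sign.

MPC = 1 − MPS = 1 − 0.364 = 0.636.
The transfer change shifts disposable income by +$562 million, so first-round consumption changes by c·ΔTR = 0.636 × (+$562 million) = +$357.432 million.
Expenditure multiplier = 1/(1 − c(1−t) + m) = 1/(1 − 0.636×0.72 + 0.08) = 1/0.62208 ≈ 1.608.
The transfer multiplier is c × k ≈ 1.022, so ΔY = k × (c·ΔTR) = (+$357.432 million) / 0.62208 ≈ +$574.6 million.

+$574.6 million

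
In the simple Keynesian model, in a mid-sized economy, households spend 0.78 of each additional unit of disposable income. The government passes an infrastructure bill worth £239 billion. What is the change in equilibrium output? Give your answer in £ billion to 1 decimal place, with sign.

+£1,086.4 billion

Expenditure multiplier = 1/(1 − MPC) = 1/(1 − 0.78) = 1/0.22 ≈ 4.545.
ΔY = k × ΔG = (+£239 billion) / 0.22 ≈ +£1,086.4 billion.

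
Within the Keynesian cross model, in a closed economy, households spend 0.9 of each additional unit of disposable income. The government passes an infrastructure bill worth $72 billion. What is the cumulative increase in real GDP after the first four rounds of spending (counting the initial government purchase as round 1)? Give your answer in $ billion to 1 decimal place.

Round 1 adds ΔG = $72 billion; each later round is MPC = 0.9 times the previous.
After 4 rounds: 72 + 64.8 + 58.32 + 52.488 = ΔG·(1 − c^4)/(1 − c) = 72 × (1 − 0.6561)/0.1 ≈ $247.6 billion.

$247.6 billion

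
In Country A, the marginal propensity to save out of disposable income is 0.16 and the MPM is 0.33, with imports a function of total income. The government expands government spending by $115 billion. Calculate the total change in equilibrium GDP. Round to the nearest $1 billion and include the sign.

+$235 billion

MPC = 1 − MPS = 1 − 0.16 = 0.84.
Expenditure multiplier = 1/(1 − c + m) = 1/(1 − 0.84 + 0.33) = 1/0.49 ≈ 2.041.
ΔY = k × ΔG = (+$115 billion) / 0.49 ≈ +$235 billion.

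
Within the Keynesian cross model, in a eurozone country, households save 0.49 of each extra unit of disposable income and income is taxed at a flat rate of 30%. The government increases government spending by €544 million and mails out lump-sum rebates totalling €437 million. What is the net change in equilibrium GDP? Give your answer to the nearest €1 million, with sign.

+€1,193 million

MPC = 1 − MPS = 1 − 0.49 = 0.51.
Expenditure multiplier = 1/(1 − c(1−t)) = 1/(1 − 0.51×0.7) = 1/0.643 ≈ 1.555.
ΔG contributes k·ΔG = (+€544 million) / 0.643 ≈ +€846 million.
ΔT of −€437 million changes first-round spending by −c·ΔT = +€222.87 million, contributing k·(−c·ΔT) = (+€222.87 million) / 0.643 ≈ +€346.6 million.
Net ΔY = k(ΔG − c·ΔT) = (+€766.87 million) / 0.643 ≈ +€1,193 million.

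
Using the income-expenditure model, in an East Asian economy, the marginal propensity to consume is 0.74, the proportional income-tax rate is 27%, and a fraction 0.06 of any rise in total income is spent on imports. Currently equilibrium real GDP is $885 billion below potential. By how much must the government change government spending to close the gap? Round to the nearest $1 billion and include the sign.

Spending multiplier = 1/(1 − c(1−t) + m) = 1/(1 − 0.74×0.73 + 0.06) = 1/0.5198 ≈ 1.924.
Need ΔY = +$885 billion, so ΔG = ΔY/k = (+$885 billion) × 0.5198 ≈ +$460 billion.
The government should increase government spending by $460 billion.

+$460 billion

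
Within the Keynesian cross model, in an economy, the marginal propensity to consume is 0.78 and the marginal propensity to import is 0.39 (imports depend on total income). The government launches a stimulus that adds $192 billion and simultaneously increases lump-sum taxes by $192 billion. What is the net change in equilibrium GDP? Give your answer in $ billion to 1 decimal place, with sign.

Expenditure multiplier = 1/(1 − c + m) = 1/(1 − 0.78 + 0.39) = 1/0.61 ≈ 1.639.
ΔG contributes k·ΔG = (+$192 billion) / 0.61 ≈ +$314.8 billion.
ΔT of +$192 billion changes first-round spending by −c·ΔT = −$149.76 billion, contributing k·(−c·ΔT) = (−$149.76 billion) / 0.61 ≈ −$245.5 billion.
Net ΔY = k(ΔG − c·ΔT) = (+$42.24 billion) / 0.61 ≈ +$69.2 billion.

+$69.2 billion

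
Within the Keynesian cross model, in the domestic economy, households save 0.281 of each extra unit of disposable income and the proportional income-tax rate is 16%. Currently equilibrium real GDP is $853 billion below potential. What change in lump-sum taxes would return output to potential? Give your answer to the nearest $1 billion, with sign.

−$470 billion

MPC = 1 − MPS = 1 − 0.281 = 0.719.
Spending multiplier = 1/(1 − c(1−t)) = 1/(1 − 0.719×0.84) = 1/0.39604 ≈ 2.525.
Tax multiplier = −c·k = −0.719/0.39604 ≈ −1.815. Need ΔY = +$853 billion, so ΔT = ΔY/(−c·k) = −(+$853 billion) × 0.39604 / 0.719 ≈ −$470 billion.
The government should cut lump-sum taxes by $470 billion.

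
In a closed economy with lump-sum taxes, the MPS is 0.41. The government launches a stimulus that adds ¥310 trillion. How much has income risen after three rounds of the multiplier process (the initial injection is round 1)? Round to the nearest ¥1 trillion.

MPC = 1 − MPS = 1 − 0.41 = 0.59.
Round 1 adds ΔG = ¥310 trillion; each later round is MPC = 0.59 times the previous.
After 3 rounds: 310 + 182.9 + 107.911 = ΔG·(1 − c^3)/(1 − c) = 310 × (1 − 0.205379)/0.41 ≈ ¥601 trillion.

¥601 trillion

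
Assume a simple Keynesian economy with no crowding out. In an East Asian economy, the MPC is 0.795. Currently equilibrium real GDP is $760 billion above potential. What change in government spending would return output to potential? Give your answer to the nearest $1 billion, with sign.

−$156 billion

Spending multiplier = 1/(1 − MPC) = 1/(1 − 0.795) = 1/0.205 ≈ 4.878.
Need ΔY = −$760 billion, so ΔG = ΔY/k = (−$760 billion) × 0.205 ≈ −$156 billion.
The government should cut government spending by $156 billion.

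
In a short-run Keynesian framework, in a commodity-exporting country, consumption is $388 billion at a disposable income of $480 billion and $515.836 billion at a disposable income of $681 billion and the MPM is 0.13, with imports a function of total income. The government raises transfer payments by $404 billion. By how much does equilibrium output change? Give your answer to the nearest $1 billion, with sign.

MPC = ΔC/ΔYd = (515.836 − 388)/(681 − 480) = 127.836/201 = 0.636.
The transfer change shifts disposable income by +$404 billion, so first-round consumption changes by c·ΔTR = 0.636 × (+$404 billion) = +$256.944 billion.
Expenditure multiplier = 1/(1 − c + m) = 1/(1 − 0.636 + 0.13) = 1/0.494 ≈ 2.024.
The transfer multiplier is c × k ≈ 1.287, so ΔY = k × (c·ΔTR) = (+$256.944 billion) / 0.494 ≈ +$520 billion.

+$520 billion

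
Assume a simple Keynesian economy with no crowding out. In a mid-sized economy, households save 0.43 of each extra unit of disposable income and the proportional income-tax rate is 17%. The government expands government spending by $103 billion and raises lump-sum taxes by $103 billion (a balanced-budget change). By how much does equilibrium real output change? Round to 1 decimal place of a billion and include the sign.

+$84.1 billion

MPC = 1 − MPS = 1 − 0.43 = 0.57.
Expenditure multiplier = 1/(1 − c(1−t)) = 1/(1 − 0.57×0.83) = 1/0.5269 ≈ 1.898.
ΔG contributes k·ΔG = (+$103 billion) / 0.5269 ≈ +$195.5 billion.
ΔT of +$103 billion changes first-round spending by −c·ΔT = −$58.71 billion, contributing k·(−c·ΔT) = (−$58.71 billion) / 0.5269 ≈ −$111.4 billion.
Net ΔY = k(ΔG − c·ΔT) = (+$44.29 billion) / 0.5269 ≈ +$84.1 billion.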